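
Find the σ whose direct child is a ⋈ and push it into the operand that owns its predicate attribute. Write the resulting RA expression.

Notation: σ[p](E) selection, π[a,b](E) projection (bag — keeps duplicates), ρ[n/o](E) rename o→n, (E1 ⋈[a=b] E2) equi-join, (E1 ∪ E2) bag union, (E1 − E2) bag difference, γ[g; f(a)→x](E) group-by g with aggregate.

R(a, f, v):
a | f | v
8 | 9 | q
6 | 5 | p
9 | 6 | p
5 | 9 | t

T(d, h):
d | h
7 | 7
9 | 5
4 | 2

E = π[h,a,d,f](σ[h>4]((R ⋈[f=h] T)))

σ filters on h, owned by the right side.
E' = π[h,a,d,f]((R ⋈[f=h] σ[h>4](T)))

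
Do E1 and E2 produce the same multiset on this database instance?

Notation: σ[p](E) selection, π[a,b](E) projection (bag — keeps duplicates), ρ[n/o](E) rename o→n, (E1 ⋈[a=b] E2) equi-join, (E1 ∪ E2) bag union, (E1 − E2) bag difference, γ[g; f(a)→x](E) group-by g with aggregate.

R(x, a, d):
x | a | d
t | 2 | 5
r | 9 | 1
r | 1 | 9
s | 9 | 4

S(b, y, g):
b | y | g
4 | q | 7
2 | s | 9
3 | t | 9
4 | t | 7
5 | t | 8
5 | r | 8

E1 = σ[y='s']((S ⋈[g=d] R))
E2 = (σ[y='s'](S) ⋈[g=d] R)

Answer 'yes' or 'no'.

E1 per-node cardinality:
  S → 6
  R → 4
  (S ⋈[g=d] R) → 2
  σ[y='s']((S ⋈[g=d] R)) → 1
E2 per-node cardinality:
  S → 6
  σ[y='s'](S) → 1
  R → 4
  (σ[y='s'](S) ⋈[g=d] R) → 1

E1 and E2 produce the same multiset:
b | y | g | x | a | d
2 | s | 9 | r | 1 | 9

yes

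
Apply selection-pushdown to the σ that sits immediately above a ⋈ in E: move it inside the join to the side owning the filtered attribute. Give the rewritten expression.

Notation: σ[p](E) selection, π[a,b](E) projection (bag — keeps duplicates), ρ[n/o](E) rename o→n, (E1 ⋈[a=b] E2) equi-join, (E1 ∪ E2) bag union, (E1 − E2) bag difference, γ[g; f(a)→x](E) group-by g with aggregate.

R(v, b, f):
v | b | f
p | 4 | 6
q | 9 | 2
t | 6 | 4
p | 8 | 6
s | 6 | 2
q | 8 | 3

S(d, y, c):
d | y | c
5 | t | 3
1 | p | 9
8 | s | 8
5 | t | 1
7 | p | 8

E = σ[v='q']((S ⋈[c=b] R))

σ filters on v, owned by the right side.
E' = (S ⋈[c=b] σ[v='q'](R))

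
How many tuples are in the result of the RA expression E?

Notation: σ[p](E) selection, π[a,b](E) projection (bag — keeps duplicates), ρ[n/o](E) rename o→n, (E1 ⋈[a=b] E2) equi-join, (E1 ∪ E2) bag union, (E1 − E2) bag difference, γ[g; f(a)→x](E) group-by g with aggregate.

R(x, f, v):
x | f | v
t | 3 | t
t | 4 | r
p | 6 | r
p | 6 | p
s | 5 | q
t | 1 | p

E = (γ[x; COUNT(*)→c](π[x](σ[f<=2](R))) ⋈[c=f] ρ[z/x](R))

Stepwise |·|:
  R → 6
  σ[f<=2](R) → 1
  π[x](σ[f<=2](R)) → 1
  γ[x; COUNT(*)→c](π[x](σ[f<=2](R))) → 1
  R → 6
  ρ[z/x](R) → 6
  (γ[x; COUNT(*)→c](π[x](σ[f<=2](R))) ⋈[c=f] ρ[z/x](R)) → 1

|E| = 1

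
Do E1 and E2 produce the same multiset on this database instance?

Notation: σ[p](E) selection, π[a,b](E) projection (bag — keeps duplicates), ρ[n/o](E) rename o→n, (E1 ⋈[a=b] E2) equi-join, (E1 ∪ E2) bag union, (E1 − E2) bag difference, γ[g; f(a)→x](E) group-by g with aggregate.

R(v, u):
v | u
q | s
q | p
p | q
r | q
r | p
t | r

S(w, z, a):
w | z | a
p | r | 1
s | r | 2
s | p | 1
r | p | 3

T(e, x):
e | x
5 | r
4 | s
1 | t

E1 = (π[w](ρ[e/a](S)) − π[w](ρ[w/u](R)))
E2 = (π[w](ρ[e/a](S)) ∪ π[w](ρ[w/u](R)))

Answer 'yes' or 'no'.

E1 per-node cardinality:
  S → 4
  ρ[e/a](S) → 4
  π[w](ρ[e/a](S)) → 4
  R → 6
  ρ[w/u](R) → 6
  π[w](ρ[w/u](R)) → 6
  (π[w](ρ[e/a](S)) − π[w](ρ[w/u](R))) → 1
E2 per-node cardinality:
  S → 4
  ρ[e/a](S) → 4
  π[w](ρ[e/a](S)) → 4
  R → 6
  ρ[w/u](R) → 6
  π[w](ρ[w/u](R)) → 6
  (π[w](ρ[e/a](S)) ∪ π[w](ρ[w/u](R))) → 10

E1 result:
w
s
E2 result:
w
p
p
p
q
q
r
r
s
s
s
Witness: ('s',) appears 1× in E1 but 3× in E2.

no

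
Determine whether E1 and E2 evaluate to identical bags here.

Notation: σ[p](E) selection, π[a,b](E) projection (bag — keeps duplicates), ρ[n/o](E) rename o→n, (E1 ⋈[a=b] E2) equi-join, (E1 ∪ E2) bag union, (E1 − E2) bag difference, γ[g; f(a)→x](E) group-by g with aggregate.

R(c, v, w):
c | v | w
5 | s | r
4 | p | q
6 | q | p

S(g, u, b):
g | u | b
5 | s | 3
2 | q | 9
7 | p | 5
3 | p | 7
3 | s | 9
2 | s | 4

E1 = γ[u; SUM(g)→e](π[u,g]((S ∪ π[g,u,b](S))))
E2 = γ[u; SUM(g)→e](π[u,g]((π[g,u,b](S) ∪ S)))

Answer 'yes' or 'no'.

E1 stepwise |·|:
  S → 6
  S → 6
  π[g,u,b](S) → 6
  (S ∪ π[g,u,b](S)) → 12
  π[u,g]((S ∪ π[g,u,b](S))) → 12
  γ[u; SUM(g)→e](π[u,g]((S ∪ π[g,u,b](S)))) → 3
E2 stepwise |·|:
  S → 6
  π[g,u,b](S) → 6
  S → 6
  (π[g,u,b](S) ∪ S) → 12
  π[u,g]((π[g,u,b](S) ∪ S)) → 12
  γ[u; SUM(g)→e](π[u,g]((π[g,u,b](S) ∪ S))) → 3

E1 and E2 produce the same multiset:
u | e
p | 20
q | 4
s | 20

yes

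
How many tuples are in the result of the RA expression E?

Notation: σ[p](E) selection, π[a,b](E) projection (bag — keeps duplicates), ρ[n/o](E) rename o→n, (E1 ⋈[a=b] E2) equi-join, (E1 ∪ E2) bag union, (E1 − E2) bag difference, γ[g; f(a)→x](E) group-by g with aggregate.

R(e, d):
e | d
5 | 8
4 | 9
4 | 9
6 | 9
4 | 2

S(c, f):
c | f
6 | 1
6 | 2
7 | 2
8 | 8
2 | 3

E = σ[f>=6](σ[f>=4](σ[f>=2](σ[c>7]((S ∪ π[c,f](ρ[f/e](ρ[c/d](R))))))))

Stepwise |·|:
  S → 5
  R → 5
  ρ[c/d](R) → 5
  ρ[f/e](ρ[c/d](R)) → 5
  π[c,f](ρ[f/e](ρ[c/d](R))) → 5
  (S ∪ π[c,f](ρ[f/e](ρ[c/d](R)))) → 10
  σ[c>7]((S ∪ π[c,f](ρ[f/e](ρ[c/d](R))))) → 5
  σ[f>=2](σ[c>7]((S ∪ π[c,f](ρ[f/e](ρ[c/d](R)))))) → 5
  σ[f>=4](σ[f>=2](σ[c>7]((S ∪ π[c,f](ρ[f/e](ρ[c/d](R))))))) → 5
  σ[f>=6](σ[f>=4](σ[f>=2](σ[c>7]((S ∪ π[c,f](ρ[f/e](ρ[c/d](R)))))))) → 2

|E| = 2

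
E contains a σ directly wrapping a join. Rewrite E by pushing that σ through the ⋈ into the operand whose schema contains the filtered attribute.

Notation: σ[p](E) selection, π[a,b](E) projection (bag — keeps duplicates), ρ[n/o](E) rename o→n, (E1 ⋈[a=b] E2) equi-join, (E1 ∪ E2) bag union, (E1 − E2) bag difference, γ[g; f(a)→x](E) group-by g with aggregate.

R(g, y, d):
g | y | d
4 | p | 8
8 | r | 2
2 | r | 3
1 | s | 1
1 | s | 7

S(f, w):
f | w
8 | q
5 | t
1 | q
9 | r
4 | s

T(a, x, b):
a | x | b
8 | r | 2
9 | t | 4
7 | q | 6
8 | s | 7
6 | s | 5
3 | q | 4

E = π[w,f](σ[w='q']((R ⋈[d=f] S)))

σ filters on w, owned by the right side.
E' = π[w,f]((R ⋈[d=f] σ[w='q'](S)))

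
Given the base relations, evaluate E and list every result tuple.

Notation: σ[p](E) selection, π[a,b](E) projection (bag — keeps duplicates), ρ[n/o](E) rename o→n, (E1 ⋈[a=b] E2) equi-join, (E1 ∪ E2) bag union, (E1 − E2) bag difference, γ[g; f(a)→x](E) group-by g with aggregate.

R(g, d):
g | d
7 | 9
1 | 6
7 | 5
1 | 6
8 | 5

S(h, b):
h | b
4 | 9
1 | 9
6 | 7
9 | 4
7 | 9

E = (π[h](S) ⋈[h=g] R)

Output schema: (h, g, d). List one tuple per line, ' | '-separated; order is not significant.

Stepwise |·|:
  S → 5
  π[h](S) → 5
  R → 5
  (π[h](S) ⋈[h=g] R) → 4

== RESULT ==
h | g | d
1 | 1 | 6
1 | 1 | 6
7 | 7 | 5
7 | 7 | 9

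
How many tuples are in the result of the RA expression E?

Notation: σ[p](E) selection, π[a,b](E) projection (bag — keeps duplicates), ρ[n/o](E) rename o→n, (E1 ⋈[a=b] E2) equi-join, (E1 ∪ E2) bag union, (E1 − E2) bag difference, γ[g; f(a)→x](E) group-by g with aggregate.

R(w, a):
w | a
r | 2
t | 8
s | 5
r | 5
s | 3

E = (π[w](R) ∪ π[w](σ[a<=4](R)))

Stepwise |·|:
  R → 5
  π[w](R) → 5
  R → 5
  σ[a<=4](R) → 2
  π[w](σ[a<=4](R)) → 2
  (π[w](R) ∪ π[w](σ[a<=4](R))) → 7

|E| = 7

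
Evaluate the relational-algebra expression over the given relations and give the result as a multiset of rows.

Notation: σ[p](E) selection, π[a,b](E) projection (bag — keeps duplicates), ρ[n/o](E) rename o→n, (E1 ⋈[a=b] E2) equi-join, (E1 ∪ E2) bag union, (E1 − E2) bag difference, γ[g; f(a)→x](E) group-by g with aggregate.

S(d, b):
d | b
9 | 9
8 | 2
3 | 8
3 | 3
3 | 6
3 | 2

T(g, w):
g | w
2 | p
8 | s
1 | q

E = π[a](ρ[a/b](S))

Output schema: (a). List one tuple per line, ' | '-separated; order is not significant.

Stepwise |·|:
  S → 6
  ρ[a/b](S) → 6
  π[a](ρ[a/b](S)) → 6

== RESULT ==
a
2
2
3
6
8
9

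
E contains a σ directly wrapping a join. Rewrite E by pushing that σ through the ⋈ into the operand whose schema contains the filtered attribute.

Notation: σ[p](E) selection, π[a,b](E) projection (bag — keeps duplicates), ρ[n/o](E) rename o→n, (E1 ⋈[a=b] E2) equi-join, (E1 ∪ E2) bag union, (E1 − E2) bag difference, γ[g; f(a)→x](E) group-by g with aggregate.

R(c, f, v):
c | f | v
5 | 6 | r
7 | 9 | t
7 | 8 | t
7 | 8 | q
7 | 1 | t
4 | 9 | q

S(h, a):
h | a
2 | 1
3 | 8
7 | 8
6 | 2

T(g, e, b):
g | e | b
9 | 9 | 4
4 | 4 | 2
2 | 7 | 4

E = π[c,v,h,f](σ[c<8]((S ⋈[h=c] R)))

σ filters on c, owned by the right side.
E' = π[c,v,h,f]((S ⋈[h=c] σ[c<8](R)))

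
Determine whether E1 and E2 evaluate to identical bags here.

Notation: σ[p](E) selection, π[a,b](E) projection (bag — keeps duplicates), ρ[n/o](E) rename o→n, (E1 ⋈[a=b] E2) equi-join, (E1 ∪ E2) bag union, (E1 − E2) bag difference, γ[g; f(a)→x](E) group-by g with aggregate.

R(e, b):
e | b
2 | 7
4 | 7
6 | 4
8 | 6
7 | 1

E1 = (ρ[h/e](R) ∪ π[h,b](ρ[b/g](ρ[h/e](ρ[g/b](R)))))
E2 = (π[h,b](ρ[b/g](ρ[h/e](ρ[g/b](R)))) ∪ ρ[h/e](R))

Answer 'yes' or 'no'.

E1 stepwise |·|:
  R → 5
  ρ[h/e](R) → 5
  R → 5
  ρ[g/b](R) → 5
  ρ[h/e](ρ[g/b](R)) → 5
  ρ[b/g](ρ[h/e](ρ[g/b](R))) → 5
  π[h,b](ρ[b/g](ρ[h/e](ρ[g/b](R)))) → 5
  (ρ[h/e](R) ∪ π[h,b](ρ[b/g](ρ[h/e](ρ[g/b](R))))) → 10
E2 stepwise |·|:
  R → 5
  ρ[g/b](R) → 5
  ρ[h/e](ρ[g/b](R)) → 5
  ρ[b/g](ρ[h/e](ρ[g/b](R))) → 5
  π[h,b](ρ[b/g](ρ[h/e](ρ[g/b](R)))) → 5
  R → 5
  ρ[h/e](R) → 5
  (π[h,b](ρ[b/g](ρ[h/e](ρ[g/b](R)))) ∪ ρ[h/e](R)) → 10

E1 and E2 produce the same multiset:
h | b
2 | 7
2 | 7
4 | 7
4 | 7
6 | 4
6 | 4
7 | 1
7 | 1
8 | 6
8 | 6

yes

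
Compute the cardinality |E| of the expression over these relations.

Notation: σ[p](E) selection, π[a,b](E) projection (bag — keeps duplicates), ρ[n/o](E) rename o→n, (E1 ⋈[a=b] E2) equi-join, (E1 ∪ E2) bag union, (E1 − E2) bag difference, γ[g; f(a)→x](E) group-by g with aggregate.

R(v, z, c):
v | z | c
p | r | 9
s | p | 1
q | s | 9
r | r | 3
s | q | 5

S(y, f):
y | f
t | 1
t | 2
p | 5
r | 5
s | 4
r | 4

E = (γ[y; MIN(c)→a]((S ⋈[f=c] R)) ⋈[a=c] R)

Per-node cardinality:
  S → 6
  R → 5
  (S ⋈[f=c] R) → 3
  γ[y; MIN(c)→a]((S ⋈[f=c] R)) → 3
  R → 5
  (γ[y; MIN(c)→a]((S ⋈[f=c] R)) ⋈[a=c] R) → 3

|E| = 3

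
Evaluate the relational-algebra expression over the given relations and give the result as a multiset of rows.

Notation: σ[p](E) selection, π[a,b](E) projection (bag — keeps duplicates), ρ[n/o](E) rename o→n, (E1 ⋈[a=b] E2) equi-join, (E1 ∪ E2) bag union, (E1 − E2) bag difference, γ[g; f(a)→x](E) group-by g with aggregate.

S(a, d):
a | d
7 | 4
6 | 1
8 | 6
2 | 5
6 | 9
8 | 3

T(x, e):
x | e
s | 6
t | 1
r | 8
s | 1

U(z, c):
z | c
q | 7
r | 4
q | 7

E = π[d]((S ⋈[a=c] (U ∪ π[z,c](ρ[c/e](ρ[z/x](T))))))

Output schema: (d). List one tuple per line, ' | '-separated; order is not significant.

Row counts bottom-up:
  S → 6
  U → 3
  T → 4
  ρ[z/x](T) → 4
  ρ[c/e](ρ[z/x](T)) → 4
  π[z,c](ρ[c/e](ρ[z/x](T))) → 4
  (U ∪ π[z,c](ρ[c/e](ρ[z/x](T)))) → 7
  (S ⋈[a=c] (U ∪ π[z,c](ρ[c/e](ρ[z/x](T))))) → 6
  π[d]((S ⋈[a=c] (U ∪ π[z,c](ρ[c/e](ρ[z/x](T)))))) → 6

== RESULT ==
d
1
3
4
4
6
9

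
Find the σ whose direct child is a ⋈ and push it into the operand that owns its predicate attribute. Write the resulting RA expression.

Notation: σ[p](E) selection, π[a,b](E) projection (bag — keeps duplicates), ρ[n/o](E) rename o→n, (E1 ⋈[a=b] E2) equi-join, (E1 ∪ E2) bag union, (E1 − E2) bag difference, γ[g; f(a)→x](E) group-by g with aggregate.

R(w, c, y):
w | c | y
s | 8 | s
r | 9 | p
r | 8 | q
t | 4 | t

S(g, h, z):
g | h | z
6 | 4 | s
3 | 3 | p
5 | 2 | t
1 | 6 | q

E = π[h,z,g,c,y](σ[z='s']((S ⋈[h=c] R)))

σ filters on z, owned by the left side.
E' = π[h,z,g,c,y]((σ[z='s'](S) ⋈[h=c] R))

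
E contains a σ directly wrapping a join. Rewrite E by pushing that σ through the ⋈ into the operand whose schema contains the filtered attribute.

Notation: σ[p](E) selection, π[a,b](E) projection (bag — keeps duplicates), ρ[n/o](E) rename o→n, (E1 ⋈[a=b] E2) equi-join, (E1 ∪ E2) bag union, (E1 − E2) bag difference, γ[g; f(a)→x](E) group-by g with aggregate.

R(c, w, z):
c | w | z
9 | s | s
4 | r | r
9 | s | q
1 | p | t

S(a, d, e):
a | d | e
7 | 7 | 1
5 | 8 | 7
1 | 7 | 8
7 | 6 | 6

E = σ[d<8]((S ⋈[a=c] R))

σ filters on d, owned by the left side.
E' = (σ[d<8](S) ⋈[a=c] R)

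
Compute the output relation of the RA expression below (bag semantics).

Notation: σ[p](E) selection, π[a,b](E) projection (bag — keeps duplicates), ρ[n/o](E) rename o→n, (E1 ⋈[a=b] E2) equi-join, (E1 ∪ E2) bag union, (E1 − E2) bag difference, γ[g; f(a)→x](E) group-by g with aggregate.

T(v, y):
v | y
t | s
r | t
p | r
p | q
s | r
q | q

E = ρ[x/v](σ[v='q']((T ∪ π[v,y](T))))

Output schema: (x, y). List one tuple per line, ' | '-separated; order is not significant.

Subexpression sizes:
  T → 6
  T → 6
  π[v,y](T) → 6
  (T ∪ π[v,y](T)) → 12
  σ[v='q']((T ∪ π[v,y](T))) → 2
  ρ[x/v](σ[v='q']((T ∪ π[v,y](T)))) → 2

== RESULT ==
x | y
q | q
q | q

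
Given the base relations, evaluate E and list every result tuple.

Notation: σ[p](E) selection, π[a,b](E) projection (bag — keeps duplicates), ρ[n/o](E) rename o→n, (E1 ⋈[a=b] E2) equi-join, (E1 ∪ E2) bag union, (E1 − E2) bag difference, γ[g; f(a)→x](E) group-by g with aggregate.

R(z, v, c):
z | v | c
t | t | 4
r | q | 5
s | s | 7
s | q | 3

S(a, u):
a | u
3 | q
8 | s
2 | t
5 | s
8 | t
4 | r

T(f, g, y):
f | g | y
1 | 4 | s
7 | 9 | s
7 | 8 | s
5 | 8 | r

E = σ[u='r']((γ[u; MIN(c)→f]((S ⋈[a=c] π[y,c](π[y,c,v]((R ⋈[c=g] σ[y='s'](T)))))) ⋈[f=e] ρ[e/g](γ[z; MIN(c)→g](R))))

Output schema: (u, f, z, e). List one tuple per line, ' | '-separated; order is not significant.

Row counts bottom-up:
  S → 6
  R → 4
  T → 4
  σ[y='s'](T) → 3
  (R ⋈[c=g] σ[y='s'](T)) → 1
  π[y,c,v]((R ⋈[c=g] σ[y='s'](T))) → 1
  π[y,c](π[y,c,v]((R ⋈[c=g] σ[y='s'](T)))) → 1
  (S ⋈[a=c] π[y,c](π[y,c,v]((R ⋈[c=g] σ[y='s'](T))))) → 1
  γ[u; MIN(c)→f]((S ⋈[a=c] π[y,c](π[y,c,v]((R ⋈[c=g] σ[y='s'](T)))))) → 1
  R → 4
  γ[z; MIN(c)→g](R) → 3
  ρ[e/g](γ[z; MIN(c)→g](R)) → 3
  (γ[u; MIN(c)→f]((S ⋈[a=c] π[y,c](π[y,c,v]((R ⋈[c=g] σ[y='s'](T)))))) ⋈[f=e] ρ[e/g](γ[z; MIN(c)→g](R))) → 1
  σ[u='r']((γ[u; MIN(c)→f]((S ⋈[a=c] π[y,c](π[y,c,v]((R ⋈[c=g] σ[y='s'](T)))))) ⋈[f=e] ρ[e/g](γ[z; MIN(c)→g](R)))) → 1

== RESULT ==
u | f | z | e
r | 4 | t | 4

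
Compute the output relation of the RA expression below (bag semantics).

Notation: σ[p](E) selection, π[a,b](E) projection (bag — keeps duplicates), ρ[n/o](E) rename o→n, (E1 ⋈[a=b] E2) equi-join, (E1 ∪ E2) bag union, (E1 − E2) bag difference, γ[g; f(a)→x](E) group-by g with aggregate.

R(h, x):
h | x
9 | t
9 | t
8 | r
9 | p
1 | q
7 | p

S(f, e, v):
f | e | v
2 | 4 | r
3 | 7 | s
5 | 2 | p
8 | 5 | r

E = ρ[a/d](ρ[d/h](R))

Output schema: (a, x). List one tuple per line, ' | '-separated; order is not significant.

Stepwise |·|:
  R → 6
  ρ[d/h](R) → 6
  ρ[a/d](ρ[d/h](R)) → 6

== RESULT ==
a | x
1 | q
7 | p
8 | r
9 | p
9 | t
9 | t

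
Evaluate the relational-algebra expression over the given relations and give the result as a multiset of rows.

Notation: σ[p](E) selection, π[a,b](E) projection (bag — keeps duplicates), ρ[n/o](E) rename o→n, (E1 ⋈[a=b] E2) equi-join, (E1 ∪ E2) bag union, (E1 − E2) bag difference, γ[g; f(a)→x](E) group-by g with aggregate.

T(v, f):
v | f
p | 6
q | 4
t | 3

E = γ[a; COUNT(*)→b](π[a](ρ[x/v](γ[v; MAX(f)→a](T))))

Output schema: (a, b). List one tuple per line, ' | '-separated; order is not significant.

Stepwise |·|:
  T → 3
  γ[v; MAX(f)→a](T) → 3
  ρ[x/v](γ[v; MAX(f)→a](T)) → 3
  π[a](ρ[x/v](γ[v; MAX(f)→a](T))) → 3
  γ[a; COUNT(*)→b](π[a](ρ[x/v](γ[v; MAX(f)→a](T)))) → 3

== RESULT ==
a | b
3 | 1
4 | 1
6 | 1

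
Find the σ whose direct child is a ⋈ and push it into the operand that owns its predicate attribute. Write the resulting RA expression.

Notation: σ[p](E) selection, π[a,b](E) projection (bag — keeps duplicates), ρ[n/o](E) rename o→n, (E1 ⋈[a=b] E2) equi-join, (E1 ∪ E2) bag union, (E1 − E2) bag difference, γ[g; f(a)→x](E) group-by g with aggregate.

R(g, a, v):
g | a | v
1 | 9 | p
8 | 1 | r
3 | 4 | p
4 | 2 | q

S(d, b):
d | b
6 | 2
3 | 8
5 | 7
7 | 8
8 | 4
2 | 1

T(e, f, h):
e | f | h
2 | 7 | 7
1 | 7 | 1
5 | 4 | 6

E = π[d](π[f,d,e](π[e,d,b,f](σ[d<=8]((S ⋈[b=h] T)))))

σ filters on d, owned by the left side.
E' = π[d](π[f,d,e](π[e,d,b,f]((σ[d<=8](S) ⋈[b=h] T))))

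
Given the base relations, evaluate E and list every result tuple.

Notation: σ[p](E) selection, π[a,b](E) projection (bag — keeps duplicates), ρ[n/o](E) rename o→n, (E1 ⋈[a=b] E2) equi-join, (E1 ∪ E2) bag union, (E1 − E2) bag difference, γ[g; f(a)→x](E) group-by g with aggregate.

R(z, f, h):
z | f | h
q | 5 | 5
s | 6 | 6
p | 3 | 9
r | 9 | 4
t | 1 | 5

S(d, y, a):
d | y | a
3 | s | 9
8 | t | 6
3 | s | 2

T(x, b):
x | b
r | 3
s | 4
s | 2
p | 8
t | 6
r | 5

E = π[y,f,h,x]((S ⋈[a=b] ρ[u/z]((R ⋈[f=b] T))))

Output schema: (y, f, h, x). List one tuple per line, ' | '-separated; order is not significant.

Stepwise |·|:
  S → 3
  R → 5
  T → 6
  (R ⋈[f=b] T) → 3
  ρ[u/z]((R ⋈[f=b] T)) → 3
  (S ⋈[a=b] ρ[u/z]((R ⋈[f=b] T))) → 1
  π[y,f,h,x]((S ⋈[a=b] ρ[u/z]((R ⋈[f=b] T)))) → 1

== RESULT ==
y | f | h | x
t | 6 | 6 | t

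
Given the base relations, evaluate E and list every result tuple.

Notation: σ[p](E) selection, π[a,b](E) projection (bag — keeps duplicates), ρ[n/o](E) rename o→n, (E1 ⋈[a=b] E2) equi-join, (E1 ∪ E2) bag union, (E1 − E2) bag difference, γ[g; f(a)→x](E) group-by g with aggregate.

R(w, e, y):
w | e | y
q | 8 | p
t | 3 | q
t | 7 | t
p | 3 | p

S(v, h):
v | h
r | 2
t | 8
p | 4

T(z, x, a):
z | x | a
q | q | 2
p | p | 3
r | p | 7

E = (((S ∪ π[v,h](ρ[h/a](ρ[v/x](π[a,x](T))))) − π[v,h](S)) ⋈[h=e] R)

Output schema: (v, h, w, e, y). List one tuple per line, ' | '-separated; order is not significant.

Row counts bottom-up:
  S → 3
  T → 3
  π[a,x](T) → 3
  ρ[v/x](π[a,x](T)) → 3
  ρ[h/a](ρ[v/x](π[a,x](T))) → 3
  π[v,h](ρ[h/a](ρ[v/x](π[a,x](T)))) → 3
  (S ∪ π[v,h](ρ[h/a](ρ[v/x](π[a,x](T))))) → 6
  S → 3
  π[v,h](S) → 3
  ((S ∪ π[v,h](ρ[h/a](ρ[v/x](π[a,x](T))))) − π[v,h](S)) → 3
  R → 4
  (((S ∪ π[v,h](ρ[h/a](ρ[v/x](π[a,x](T))))) − π[v,h](S)) ⋈[h=e] R) → 3

== RESULT ==
v | h | w | e | y
p | 3 | p | 3 | p
p | 3 | t | 3 | q
p | 7 | t | 7 | t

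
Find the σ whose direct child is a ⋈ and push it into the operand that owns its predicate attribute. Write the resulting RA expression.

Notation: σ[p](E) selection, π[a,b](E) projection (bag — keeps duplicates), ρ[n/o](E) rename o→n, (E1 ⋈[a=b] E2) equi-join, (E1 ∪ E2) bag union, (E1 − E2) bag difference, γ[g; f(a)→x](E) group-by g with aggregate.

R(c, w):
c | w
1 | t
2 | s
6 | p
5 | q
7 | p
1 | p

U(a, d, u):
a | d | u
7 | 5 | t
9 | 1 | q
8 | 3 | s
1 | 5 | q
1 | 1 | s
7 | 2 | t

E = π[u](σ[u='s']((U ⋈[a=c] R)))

σ filters on u, owned by the left side.
E' = π[u]((σ[u='s'](U) ⋈[a=c] R))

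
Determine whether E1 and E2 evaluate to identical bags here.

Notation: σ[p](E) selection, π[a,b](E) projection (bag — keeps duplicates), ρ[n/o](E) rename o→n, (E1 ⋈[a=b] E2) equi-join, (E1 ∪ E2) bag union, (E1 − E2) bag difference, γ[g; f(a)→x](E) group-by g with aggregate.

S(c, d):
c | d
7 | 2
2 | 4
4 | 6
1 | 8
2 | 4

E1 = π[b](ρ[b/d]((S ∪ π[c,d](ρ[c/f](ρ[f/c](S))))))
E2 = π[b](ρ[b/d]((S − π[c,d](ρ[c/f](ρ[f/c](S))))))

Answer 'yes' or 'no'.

E1 stepwise |·|:
  S → 5
  S → 5
  ρ[f/c](S) → 5
  ρ[c/f](ρ[f/c](S)) → 5
  π[c,d](ρ[c/f](ρ[f/c](S))) → 5
  (S ∪ π[c,d](ρ[c/f](ρ[f/c](S)))) → 10
  ρ[b/d]((S ∪ π[c,d](ρ[c/f](ρ[f/c](S))))) → 10
  π[b](ρ[b/d]((S ∪ π[c,d](ρ[c/f](ρ[f/c](S)))))) → 10
E2 stepwise |·|:
  S → 5
  S → 5
  ρ[f/c](S) → 5
  ρ[c/f](ρ[f/c](S)) → 5
  π[c,d](ρ[c/f](ρ[f/c](S))) → 5
  (S − π[c,d](ρ[c/f](ρ[f/c](S)))) → 0
  ρ[b/d]((S − π[c,d](ρ[c/f](ρ[f/c](S))))) → 0
  π[b](ρ[b/d]((S − π[c,d](ρ[c/f](ρ[f/c](S)))))) → 0

E1 result:
b
2
2
4
4
4
4
6
6
8
8
E2 result:
b
(0 rows)
Witness: (6,) appears 2× in E1 but 0× in E2.

no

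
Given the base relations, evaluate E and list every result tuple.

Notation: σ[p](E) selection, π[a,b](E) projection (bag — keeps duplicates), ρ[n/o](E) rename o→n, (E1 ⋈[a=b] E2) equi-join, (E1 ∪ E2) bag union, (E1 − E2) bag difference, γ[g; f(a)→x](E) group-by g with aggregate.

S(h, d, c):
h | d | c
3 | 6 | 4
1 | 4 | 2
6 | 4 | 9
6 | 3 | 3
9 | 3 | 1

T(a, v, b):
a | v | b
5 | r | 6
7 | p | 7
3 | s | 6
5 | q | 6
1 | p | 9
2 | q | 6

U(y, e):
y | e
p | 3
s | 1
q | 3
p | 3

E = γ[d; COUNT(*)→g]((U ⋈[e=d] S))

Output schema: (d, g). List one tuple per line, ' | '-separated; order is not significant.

Subexpression sizes:
  U → 4
  S → 5
  (U ⋈[e=d] S) → 6
  γ[d; COUNT(*)→g]((U ⋈[e=d] S)) → 1

== RESULT ==
d | g
3 | 6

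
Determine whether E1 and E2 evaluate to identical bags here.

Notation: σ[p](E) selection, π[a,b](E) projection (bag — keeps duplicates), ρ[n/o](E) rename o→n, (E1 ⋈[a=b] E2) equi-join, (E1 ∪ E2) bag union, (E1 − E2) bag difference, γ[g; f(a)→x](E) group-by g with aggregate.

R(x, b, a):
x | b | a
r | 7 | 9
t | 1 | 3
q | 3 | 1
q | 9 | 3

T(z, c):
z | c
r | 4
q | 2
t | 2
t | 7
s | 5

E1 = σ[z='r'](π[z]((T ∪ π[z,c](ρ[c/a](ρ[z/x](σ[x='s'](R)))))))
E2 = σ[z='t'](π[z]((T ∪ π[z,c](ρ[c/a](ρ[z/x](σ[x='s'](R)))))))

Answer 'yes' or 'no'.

E1 row counts bottom-up:
  T → 5
  R → 4
  σ[x='s'](R) → 0
  ρ[z/x](σ[x='s'](R)) → 0
  ρ[c/a](ρ[z/x](σ[x='s'](R))) → 0
  π[z,c](ρ[c/a](ρ[z/x](σ[x='s'](R)))) → 0
  (T ∪ π[z,c](ρ[c/a](ρ[z/x](σ[x='s'](R))))) → 5
  π[z]((T ∪ π[z,c](ρ[c/a](ρ[z/x](σ[x='s'](R)))))) → 5
  σ[z='r'](π[z]((T ∪ π[z,c](ρ[c/a](ρ[z/x](σ[x='s'](R))))))) → 1
E2 row counts bottom-up:
  T → 5
  R → 4
  σ[x='s'](R) → 0
  ρ[z/x](σ[x='s'](R)) → 0
  ρ[c/a](ρ[z/x](σ[x='s'](R))) → 0
  π[z,c](ρ[c/a](ρ[z/x](σ[x='s'](R)))) → 0
  (T ∪ π[z,c](ρ[c/a](ρ[z/x](σ[x='s'](R))))) → 5
  π[z]((T ∪ π[z,c](ρ[c/a](ρ[z/x](σ[x='s'](R)))))) → 5
  σ[z='t'](π[z]((T ∪ π[z,c](ρ[c/a](ρ[z/x](σ[x='s'](R))))))) → 2

E1 result:
z
r
E2 result:
z
t
t
Witness: ('t',) appears 0× in E1 but 2× in E2.

no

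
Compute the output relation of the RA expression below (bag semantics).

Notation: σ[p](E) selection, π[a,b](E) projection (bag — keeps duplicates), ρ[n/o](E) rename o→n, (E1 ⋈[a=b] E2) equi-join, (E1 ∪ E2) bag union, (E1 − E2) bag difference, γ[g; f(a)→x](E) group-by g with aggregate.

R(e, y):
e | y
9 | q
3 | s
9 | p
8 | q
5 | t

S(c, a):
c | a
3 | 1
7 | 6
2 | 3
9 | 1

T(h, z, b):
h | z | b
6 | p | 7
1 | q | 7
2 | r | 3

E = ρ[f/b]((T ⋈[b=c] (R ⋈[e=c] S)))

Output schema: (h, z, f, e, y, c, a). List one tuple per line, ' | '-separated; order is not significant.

Per-node cardinality:
  T → 3
  R → 5
  S → 4
  (R ⋈[e=c] S) → 3
  (T ⋈[b=c] (R ⋈[e=c] S)) → 1
  ρ[f/b]((T ⋈[b=c] (R ⋈[e=c] S))) → 1

== RESULT ==
h | z | f | e | y | c | a
2 | r | 3 | 3 | s | 3 | 1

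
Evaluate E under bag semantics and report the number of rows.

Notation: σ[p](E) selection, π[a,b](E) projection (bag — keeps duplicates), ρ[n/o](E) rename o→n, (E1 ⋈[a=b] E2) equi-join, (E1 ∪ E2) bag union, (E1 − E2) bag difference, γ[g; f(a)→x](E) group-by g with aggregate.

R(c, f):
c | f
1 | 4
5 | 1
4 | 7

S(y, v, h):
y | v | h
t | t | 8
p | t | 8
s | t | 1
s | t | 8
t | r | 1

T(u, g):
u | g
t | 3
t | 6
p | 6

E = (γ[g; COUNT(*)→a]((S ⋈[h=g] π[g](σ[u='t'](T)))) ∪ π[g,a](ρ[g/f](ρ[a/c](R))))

Stepwise |·|:
  S → 5
  T → 3
  σ[u='t'](T) → 2
  π[g](σ[u='t'](T)) → 2
  (S ⋈[h=g] π[g](σ[u='t'](T))) → 0
  γ[g; COUNT(*)→a]((S ⋈[h=g] π[g](σ[u='t'](T)))) → 0
  R → 3
  ρ[a/c](R) → 3
  ρ[g/f](ρ[a/c](R)) → 3
  π[g,a](ρ[g/f](ρ[a/c](R))) → 3
  (γ[g; COUNT(*)→a]((S ⋈[h=g] π[g](σ[u='t'](T)))) ∪ π[g,a](ρ[g/f](ρ[a/c](R)))) → 3

|E| = 3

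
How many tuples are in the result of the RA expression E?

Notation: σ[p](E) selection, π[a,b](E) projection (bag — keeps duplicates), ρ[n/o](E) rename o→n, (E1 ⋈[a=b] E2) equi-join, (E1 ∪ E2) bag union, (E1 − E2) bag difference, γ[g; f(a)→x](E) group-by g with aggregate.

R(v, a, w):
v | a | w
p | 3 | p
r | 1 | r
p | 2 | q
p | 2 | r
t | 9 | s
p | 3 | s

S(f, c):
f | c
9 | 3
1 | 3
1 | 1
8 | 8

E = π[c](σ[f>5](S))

Per-node cardinality:
  S → 4
  σ[f>5](S) → 2
  π[c](σ[f>5](S)) → 2

|E| = 2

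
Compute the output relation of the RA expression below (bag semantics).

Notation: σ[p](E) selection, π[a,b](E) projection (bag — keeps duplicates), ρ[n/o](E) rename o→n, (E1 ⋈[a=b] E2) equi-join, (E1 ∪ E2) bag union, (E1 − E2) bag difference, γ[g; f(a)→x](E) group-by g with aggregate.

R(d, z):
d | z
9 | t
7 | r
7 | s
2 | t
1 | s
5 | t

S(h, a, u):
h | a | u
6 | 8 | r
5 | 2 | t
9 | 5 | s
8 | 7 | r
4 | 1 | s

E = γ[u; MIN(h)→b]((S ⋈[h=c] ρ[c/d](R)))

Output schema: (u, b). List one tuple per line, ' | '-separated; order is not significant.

Per-node cardinality:
  S → 5
  R → 6
  ρ[c/d](R) → 6
  (S ⋈[h=c] ρ[c/d](R)) → 2
  γ[u; MIN(h)→b]((S ⋈[h=c] ρ[c/d](R))) → 2

== RESULT ==
u | b
s | 9
t | 5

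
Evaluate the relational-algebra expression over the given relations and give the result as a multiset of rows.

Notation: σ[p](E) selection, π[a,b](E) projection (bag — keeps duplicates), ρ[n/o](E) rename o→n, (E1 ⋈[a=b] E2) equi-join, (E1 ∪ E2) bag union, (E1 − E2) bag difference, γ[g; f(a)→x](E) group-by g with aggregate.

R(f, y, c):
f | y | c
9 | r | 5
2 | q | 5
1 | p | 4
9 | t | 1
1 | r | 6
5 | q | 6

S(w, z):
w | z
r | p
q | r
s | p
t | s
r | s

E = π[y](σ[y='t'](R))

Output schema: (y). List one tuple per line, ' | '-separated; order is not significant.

Subexpression sizes:
  R → 6
  σ[y='t'](R) → 1
  π[y](σ[y='t'](R)) → 1

== RESULT ==
y
t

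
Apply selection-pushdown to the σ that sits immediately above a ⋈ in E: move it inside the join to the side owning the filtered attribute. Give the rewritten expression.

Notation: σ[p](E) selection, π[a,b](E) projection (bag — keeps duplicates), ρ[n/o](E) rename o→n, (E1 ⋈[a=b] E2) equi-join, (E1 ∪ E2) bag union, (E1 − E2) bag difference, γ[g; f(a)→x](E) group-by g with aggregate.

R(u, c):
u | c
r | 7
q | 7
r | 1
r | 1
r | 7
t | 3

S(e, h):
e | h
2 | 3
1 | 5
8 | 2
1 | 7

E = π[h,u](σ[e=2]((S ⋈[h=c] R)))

σ filters on e, owned by the left side.
E' = π[h,u]((σ[e=2](S) ⋈[h=c] R))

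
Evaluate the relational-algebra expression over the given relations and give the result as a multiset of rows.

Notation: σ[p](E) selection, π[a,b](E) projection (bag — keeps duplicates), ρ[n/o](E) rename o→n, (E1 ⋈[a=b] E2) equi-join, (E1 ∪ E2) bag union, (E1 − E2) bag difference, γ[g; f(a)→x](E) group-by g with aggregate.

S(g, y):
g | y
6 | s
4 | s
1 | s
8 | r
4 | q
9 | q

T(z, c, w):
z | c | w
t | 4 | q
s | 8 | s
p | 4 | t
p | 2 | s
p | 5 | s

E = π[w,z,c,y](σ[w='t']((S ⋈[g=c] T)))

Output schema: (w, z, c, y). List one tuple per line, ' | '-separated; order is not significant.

Stepwise |·|:
  S → 6
  T → 5
  (S ⋈[g=c] T) → 5
  σ[w='t']((S ⋈[g=c] T)) → 2
  π[w,z,c,y](σ[w='t']((S ⋈[g=c] T))) → 2

== RESULT ==
w | z | c | y
t | p | 4 | q
t | p | 4 | s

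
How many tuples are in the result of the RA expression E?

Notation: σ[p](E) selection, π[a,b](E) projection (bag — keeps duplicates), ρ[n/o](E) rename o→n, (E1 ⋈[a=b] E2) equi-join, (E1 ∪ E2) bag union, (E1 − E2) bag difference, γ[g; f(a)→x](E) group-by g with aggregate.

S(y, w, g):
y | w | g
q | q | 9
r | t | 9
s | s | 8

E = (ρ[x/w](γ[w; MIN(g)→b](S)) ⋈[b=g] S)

Stepwise |·|:
  S → 3
  γ[w; MIN(g)→b](S) → 3
  ρ[x/w](γ[w; MIN(g)→b](S)) → 3
  S → 3
  (ρ[x/w](γ[w; MIN(g)→b](S)) ⋈[b=g] S) → 5

|E| = 5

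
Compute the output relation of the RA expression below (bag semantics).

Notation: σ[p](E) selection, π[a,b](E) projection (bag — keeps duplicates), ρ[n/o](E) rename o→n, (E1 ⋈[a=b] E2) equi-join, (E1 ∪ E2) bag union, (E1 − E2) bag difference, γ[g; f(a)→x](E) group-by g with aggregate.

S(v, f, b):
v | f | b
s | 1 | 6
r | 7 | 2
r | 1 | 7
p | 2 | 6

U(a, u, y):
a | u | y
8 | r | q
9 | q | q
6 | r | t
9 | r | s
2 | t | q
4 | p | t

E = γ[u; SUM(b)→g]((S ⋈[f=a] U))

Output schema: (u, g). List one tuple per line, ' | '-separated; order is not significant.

Stepwise |·|:
  S → 4
  U → 6
  (S ⋈[f=a] U) → 1
  γ[u; SUM(b)→g]((S ⋈[f=a] U)) → 1

== RESULT ==
u | g
t | 6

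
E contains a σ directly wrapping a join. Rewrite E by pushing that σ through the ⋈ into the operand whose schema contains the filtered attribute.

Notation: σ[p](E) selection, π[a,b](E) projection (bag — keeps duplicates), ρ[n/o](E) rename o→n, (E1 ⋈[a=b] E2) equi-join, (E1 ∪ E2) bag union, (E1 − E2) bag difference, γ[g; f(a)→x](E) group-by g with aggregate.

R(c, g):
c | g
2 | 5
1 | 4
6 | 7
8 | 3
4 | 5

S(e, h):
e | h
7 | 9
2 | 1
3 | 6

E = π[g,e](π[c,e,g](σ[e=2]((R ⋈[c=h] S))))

σ filters on e, owned by the right side.
E' = π[g,e](π[c,e,g]((R ⋈[c=h] σ[e=2](S))))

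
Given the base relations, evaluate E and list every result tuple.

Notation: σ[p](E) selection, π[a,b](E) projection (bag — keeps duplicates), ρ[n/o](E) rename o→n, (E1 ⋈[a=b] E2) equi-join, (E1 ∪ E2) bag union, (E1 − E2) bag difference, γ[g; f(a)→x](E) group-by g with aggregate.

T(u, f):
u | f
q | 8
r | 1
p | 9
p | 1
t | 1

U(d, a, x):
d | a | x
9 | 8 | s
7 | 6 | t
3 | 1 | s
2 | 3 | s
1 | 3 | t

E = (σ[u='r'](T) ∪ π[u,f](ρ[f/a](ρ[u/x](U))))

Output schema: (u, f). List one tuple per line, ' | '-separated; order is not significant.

Stepwise |·|:
  T → 5
  σ[u='r'](T) → 1
  U → 5
  ρ[u/x](U) → 5
  ρ[f/a](ρ[u/x](U)) → 5
  π[u,f](ρ[f/a](ρ[u/x](U))) → 5
  (σ[u='r'](T) ∪ π[u,f](ρ[f/a](ρ[u/x](U)))) → 6

== RESULT ==
u | f
r | 1
s | 1
s | 3
s | 8
t | 3
t | 6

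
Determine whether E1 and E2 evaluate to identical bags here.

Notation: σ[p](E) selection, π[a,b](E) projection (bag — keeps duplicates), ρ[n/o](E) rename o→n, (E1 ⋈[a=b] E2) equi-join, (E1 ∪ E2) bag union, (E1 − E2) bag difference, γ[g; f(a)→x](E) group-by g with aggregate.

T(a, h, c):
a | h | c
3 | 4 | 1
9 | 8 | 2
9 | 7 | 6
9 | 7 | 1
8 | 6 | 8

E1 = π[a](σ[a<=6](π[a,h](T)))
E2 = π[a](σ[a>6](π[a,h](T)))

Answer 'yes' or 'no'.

E1 subexpression sizes:
  T → 5
  π[a,h](T) → 5
  σ[a<=6](π[a,h](T)) → 1
  π[a](σ[a<=6](π[a,h](T))) → 1
E2 subexpression sizes:
  T → 5
  π[a,h](T) → 5
  σ[a>6](π[a,h](T)) → 4
  π[a](σ[a>6](π[a,h](T))) → 4

E1 result:
a
3
E2 result:
a
8
9
9
9
Witness: (8,) appears 0× in E1 but 1× in E2.

no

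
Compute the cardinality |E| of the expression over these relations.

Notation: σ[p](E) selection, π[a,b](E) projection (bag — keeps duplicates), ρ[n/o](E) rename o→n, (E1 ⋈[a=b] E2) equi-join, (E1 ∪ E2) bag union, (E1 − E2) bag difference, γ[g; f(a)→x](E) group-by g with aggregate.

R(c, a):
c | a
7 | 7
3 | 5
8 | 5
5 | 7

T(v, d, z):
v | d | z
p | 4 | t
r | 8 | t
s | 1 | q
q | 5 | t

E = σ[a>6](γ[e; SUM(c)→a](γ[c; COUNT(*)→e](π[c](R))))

Stepwise |·|:
  R → 4
  π[c](R) → 4
  γ[c; COUNT(*)→e](π[c](R)) → 4
  γ[e; SUM(c)→a](γ[c; COUNT(*)→e](π[c](R))) → 1
  σ[a>6](γ[e; SUM(c)→a](γ[c; COUNT(*)→e](π[c](R)))) → 1

|E| = 1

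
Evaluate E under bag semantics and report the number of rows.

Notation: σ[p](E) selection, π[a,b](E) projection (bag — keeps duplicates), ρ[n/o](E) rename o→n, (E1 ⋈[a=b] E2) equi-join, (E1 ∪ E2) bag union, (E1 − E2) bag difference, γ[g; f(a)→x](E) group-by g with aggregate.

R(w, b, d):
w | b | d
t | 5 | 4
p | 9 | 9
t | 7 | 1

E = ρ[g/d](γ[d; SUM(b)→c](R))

Per-node cardinality:
  R → 3
  γ[d; SUM(b)→c](R) → 3
  ρ[g/d](γ[d; SUM(b)→c](R)) → 3

|E| = 3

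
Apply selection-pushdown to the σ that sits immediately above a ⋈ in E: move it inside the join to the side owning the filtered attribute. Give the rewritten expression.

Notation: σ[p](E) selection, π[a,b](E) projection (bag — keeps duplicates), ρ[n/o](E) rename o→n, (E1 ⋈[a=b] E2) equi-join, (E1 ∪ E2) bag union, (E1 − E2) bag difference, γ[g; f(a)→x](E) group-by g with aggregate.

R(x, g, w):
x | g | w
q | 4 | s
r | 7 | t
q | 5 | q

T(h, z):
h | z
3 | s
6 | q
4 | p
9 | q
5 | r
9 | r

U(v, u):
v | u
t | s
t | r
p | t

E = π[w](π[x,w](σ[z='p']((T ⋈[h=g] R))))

σ filters on z, owned by the left side.
E' = π[w](π[x,w]((σ[z='p'](T) ⋈[h=g] R)))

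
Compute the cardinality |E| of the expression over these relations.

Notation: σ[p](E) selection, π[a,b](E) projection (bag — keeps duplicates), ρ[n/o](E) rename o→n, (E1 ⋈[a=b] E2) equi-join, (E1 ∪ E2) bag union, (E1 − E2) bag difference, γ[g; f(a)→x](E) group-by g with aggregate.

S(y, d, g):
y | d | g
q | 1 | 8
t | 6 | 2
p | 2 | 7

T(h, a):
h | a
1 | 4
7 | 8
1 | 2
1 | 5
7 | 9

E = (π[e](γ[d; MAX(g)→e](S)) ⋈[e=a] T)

Stepwise |·|:
  S → 3
  γ[d; MAX(g)→e](S) → 3
  π[e](γ[d; MAX(g)→e](S)) → 3
  T → 5
  (π[e](γ[d; MAX(g)→e](S)) ⋈[e=a] T) → 2

|E| = 2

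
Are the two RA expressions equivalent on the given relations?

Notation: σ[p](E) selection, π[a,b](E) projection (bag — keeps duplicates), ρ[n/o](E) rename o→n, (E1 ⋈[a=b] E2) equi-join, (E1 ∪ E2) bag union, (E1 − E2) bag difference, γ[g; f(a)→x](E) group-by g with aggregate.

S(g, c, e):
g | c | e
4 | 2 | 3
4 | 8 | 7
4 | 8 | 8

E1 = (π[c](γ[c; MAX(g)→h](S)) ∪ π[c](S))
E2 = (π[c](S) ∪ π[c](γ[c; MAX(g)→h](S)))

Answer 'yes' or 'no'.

E1 per-node cardinality:
  S → 3
  γ[c; MAX(g)→h](S) → 2
  π[c](γ[c; MAX(g)→h](S)) → 2
  S → 3
  π[c](S) → 3
  (π[c](γ[c; MAX(g)→h](S)) ∪ π[c](S)) → 5
E2 per-node cardinality:
  S → 3
  π[c](S) → 3
  S → 3
  γ[c; MAX(g)→h](S) → 2
  π[c](γ[c; MAX(g)→h](S)) → 2
  (π[c](S) ∪ π[c](γ[c; MAX(g)→h](S))) → 5

E1 and E2 produce the same multiset:
c
2
2
8
8
8

yes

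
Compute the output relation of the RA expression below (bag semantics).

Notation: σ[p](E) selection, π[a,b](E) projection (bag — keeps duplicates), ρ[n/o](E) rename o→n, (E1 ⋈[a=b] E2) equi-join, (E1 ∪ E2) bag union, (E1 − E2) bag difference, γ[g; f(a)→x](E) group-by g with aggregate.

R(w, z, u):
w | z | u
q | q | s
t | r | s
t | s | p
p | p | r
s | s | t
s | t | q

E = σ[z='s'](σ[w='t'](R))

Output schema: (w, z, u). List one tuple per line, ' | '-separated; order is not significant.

Per-node cardinality:
  R → 6
  σ[w='t'](R) → 2
  σ[z='s'](σ[w='t'](R)) → 1

== RESULT ==
w | z | u
t | s | p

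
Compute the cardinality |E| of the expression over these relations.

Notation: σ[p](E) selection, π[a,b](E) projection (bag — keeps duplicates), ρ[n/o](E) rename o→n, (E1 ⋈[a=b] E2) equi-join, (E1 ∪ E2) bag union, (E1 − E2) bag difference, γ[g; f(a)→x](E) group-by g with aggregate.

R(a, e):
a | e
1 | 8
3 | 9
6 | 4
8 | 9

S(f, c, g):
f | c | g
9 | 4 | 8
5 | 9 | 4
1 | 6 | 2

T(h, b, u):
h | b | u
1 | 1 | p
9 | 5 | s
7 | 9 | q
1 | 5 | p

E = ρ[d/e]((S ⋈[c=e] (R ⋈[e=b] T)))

Per-node cardinality:
  S → 3
  R → 4
  T → 4
  (R ⋈[e=b] T) → 2
  (S ⋈[c=e] (R ⋈[e=b] T)) → 2
  ρ[d/e]((S ⋈[c=e] (R ⋈[e=b] T))) → 2

|E| = 2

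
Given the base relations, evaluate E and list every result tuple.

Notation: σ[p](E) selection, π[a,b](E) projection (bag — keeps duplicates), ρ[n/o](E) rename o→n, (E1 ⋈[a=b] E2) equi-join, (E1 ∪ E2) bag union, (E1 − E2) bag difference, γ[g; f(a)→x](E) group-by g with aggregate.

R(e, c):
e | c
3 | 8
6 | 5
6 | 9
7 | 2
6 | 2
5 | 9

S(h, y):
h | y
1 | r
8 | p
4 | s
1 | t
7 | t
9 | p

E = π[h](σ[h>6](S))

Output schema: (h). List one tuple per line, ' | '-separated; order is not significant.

Row counts bottom-up:
  S → 6
  σ[h>6](S) → 3
  π[h](σ[h>6](S)) → 3

== RESULT ==
h
7
8
9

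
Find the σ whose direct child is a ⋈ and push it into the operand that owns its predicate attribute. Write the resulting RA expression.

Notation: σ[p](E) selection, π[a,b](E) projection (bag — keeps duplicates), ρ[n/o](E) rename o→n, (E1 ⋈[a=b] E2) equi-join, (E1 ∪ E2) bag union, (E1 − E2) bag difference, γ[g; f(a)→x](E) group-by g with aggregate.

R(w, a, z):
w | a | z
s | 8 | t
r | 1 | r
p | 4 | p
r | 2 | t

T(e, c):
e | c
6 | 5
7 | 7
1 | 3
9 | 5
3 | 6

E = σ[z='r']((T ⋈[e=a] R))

σ filters on z, owned by the right side.
E' = (T ⋈[e=a] σ[z='r'](R))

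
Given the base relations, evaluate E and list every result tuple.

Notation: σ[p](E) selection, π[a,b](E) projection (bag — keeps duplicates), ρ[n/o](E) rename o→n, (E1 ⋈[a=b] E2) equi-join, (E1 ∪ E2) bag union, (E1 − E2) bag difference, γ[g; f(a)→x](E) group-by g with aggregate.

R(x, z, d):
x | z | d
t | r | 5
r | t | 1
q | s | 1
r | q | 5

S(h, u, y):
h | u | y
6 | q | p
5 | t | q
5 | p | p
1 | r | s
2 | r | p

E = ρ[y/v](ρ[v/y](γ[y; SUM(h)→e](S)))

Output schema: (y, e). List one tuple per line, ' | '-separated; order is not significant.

Per-node cardinality:
  S → 5
  γ[y; SUM(h)→e](S) → 3
  ρ[v/y](γ[y; SUM(h)→e](S)) → 3
  ρ[y/v](ρ[v/y](γ[y; SUM(h)→e](S))) → 3

== RESULT ==
y | e
p | 13
q | 5
s | 1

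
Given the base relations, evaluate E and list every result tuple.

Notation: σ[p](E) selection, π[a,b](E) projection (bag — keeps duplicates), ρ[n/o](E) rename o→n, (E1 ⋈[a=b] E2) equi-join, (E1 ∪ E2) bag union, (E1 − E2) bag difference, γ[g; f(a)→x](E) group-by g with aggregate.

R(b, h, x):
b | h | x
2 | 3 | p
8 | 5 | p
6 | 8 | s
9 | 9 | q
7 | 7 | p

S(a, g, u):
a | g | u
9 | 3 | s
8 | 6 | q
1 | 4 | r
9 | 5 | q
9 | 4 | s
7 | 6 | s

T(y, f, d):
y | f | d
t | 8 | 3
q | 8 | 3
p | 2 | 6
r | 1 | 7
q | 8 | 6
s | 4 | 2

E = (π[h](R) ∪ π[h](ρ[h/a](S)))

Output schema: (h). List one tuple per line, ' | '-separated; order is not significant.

Subexpression sizes:
  R → 5
  π[h](R) → 5
  S → 6
  ρ[h/a](S) → 6
  π[h](ρ[h/a](S)) → 6
  (π[h](R) ∪ π[h](ρ[h/a](S))) → 11

== RESULT ==
h
1
3
5
7
7
8
8
9
9
9
9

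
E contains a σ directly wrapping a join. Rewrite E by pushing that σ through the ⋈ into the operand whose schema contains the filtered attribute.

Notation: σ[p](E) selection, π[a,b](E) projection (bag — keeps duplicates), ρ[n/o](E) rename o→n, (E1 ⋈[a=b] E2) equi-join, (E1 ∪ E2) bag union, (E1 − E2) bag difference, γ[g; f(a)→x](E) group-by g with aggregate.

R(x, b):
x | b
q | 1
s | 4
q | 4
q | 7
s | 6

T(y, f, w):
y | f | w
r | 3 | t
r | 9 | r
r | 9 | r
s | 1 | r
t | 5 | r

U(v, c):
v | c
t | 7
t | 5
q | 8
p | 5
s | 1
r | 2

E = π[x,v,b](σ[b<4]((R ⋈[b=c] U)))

σ filters on b, owned by the left side.
E' = π[x,v,b]((σ[b<4](R) ⋈[b=c] U))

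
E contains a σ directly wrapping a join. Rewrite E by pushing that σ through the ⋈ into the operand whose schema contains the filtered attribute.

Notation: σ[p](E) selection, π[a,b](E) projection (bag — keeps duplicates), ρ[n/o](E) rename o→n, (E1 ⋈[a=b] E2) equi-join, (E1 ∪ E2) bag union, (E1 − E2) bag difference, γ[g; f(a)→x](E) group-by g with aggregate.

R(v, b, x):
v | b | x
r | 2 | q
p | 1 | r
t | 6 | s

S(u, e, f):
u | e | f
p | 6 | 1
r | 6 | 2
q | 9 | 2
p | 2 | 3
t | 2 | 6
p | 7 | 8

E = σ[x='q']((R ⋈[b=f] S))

σ filters on x, owned by the left side.
E' = (σ[x='q'](R) ⋈[b=f] S)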